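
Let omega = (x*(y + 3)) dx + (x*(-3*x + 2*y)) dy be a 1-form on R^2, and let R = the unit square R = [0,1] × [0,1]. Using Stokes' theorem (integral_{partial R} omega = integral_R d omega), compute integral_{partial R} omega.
integral_(partial R) omega = -5/2

Stokes: integral_partial_R omega = integral_R d omega with d omega = (∂Q/∂x - ∂P/∂y) dx ∧ dy.
  ∂Q/∂x = -6*x + 2*y
  ∂P/∂y = x
  integrand = ∂Q/∂x - ∂P/∂y = -7*x + 2*y.
Integrating over R: integral_0^1 integral_0^1 (-7*x + 2*y) dx dy = -5/2.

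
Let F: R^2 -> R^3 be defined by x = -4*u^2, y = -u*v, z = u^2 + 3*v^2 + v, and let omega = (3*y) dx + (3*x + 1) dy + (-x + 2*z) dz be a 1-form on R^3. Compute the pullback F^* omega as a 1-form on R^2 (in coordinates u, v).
F^* omega = (12*u^3 + 36*u^2*v + 12*u*v^2 + 4*u*v - v) du + (12*u^3 + 36*u^2*v + 6*u^2 - u + 36*v^3 + 18*v^2 + 2*v) dv

Using F^*(f dg) = (f ∘ F) d(g ∘ F), substitute each coordinate x_i by F_i(u, v) in f_i, and replace dx_i by d F_i = (∂F_i/∂u) du + (∂F_i/∂v) dv.
  For the x component: f_1(F) = -3*u*v; d F_1 = (-8*u) du + (0) dv
  For the y component: f_2(F) = 1 - 12*u^2; d F_2 = (-v) du + (-u) dv
  For the z component: f_3(F) = 6*u^2 + 6*v^2 + 2*v; d F_3 = (2*u) du + (6*v + 1) dv
Combining and collecting du, dv coefficients:
  coeff of du: 12*u^3 + 36*u^2*v + 12*u*v^2 + 4*u*v - v
  coeff of dv: 12*u^3 + 36*u^2*v + 6*u^2 - u + 36*v^3 + 18*v^2 + 2*v
F^* omega = (12*u^3 + 36*u^2*v + 12*u*v^2 + 4*u*v - v) du + (12*u^3 + 36*u^2*v + 6*u^2 - u + 36*v^3 + 18*v^2 + 2*v) dv.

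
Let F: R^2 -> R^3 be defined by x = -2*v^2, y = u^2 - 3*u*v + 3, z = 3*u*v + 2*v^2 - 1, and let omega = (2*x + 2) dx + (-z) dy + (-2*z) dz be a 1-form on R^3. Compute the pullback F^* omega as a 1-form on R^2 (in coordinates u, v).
F^* omega = (-6*u^2*v - 13*u*v^2 + 2*u - 6*v^3 + 3*v) du + (3*u*(-3*u*v - 10*v^2 + 1)) dv

Using F^*(f dg) = (f ∘ F) d(g ∘ F), substitute each coordinate x_i by F_i(u, v) in f_i, and replace dx_i by d F_i = (∂F_i/∂u) du + (∂F_i/∂v) dv.
  For the x component: f_1(F) = 2 - 4*v^2; d F_1 = (0) du + (-4*v) dv
  For the y component: f_2(F) = -3*u*v - 2*v^2 + 1; d F_2 = (2*u - 3*v) du + (-3*u) dv
  For the z component: f_3(F) = -6*u*v - 4*v^2 + 2; d F_3 = (3*v) du + (3*u + 4*v) dv
Combining and collecting du, dv coefficients:
  coeff of du: -6*u^2*v - 13*u*v^2 + 2*u - 6*v^3 + 3*v
  coeff of dv: 3*u*(-3*u*v - 10*v^2 + 1)
F^* omega = (-6*u^2*v - 13*u*v^2 + 2*u - 6*v^3 + 3*v) du + (3*u*(-3*u*v - 10*v^2 + 1)) dv.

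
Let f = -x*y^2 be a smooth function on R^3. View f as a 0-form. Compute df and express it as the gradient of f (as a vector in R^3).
df = (-y^2) dx + (-2*x*y) dy + (0) dz; grad f = (-y^2, -2*x*y, 0)

For a 0-form f, d f = (∂f/∂x) dx + (∂f/∂y) dy + (∂f/∂z) dz. The components of the vector representation are exactly the entries of grad f in Cartesian coordinates:
  ∂f/∂x = -y^2
  ∂f/∂y = -2*x*y
  ∂f/∂z = 0.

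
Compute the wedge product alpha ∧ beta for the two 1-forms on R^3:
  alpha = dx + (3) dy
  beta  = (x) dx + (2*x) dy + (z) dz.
alpha ∧ beta = (-x) dx ∧ dy + (z) dx ∧ dz + (3*z) dy ∧ dz

Distribute the wedge, using dx_i ∧ dx_j = -dx_j ∧ dx_i and dx_i ∧ dx_i = 0. For each pair (i, j) with i < j, the coefficient of dx_i ∧ dx_j in alpha ∧ beta is (alpha_i * beta_j - alpha_j * beta_i). Collecting: alpha ∧ beta = (-x) dx ∧ dy + (z) dx ∧ dz + (3*z) dy ∧ dz.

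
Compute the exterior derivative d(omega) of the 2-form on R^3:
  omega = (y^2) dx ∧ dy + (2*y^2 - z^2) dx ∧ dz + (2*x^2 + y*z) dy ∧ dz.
d(omega) = (4*x - 4*y) dx ∧ dy ∧ dz

For a 2-form omega = sum_{i<j} g_{ij} dx_i ∧ dx_j, the exterior derivative is
  d(omega) = sum_{i<j} d(g_{ij}) ∧ dx_i ∧ dx_j = sum_{i<j, k} (∂g_{ij}/∂x_k) dx_k ∧ dx_i ∧ dx_j.
Expand each term, using dx_k ∧ dx_i ∧ dx_j = sgn(permutation) dx_{(a)} ∧ dx_{(b)} ∧ dx_{(c)} with (a < b < c) sorted:
  d(2*y^2 - z^2) includes (∂/∂y)(2*y^2 - z^2) dy = (4*y) dy, which multiplied by dx ∧ dz gives (-4*y) dx ∧ dy ∧ dz
  d(2*x^2 + y*z) includes (∂/∂x)(2*x^2 + y*z) dx = (4*x) dx, which multiplied by dy ∧ dz gives (4*x) dx ∧ dy ∧ dz
Collecting like 3-forms: d(omega) = (4*x - 4*y) dx ∧ dy ∧ dz.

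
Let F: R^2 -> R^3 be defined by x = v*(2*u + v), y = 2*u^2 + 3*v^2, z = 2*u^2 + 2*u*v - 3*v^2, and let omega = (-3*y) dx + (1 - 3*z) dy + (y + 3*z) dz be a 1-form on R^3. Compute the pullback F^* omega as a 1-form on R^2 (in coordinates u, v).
F^* omega = (8*u^3 + 4*u^2*v + 24*u*v^2 + 4*u - 30*v^3) du + (4*u^3 - 84*u^2*v - 102*u*v^2 + 72*v^3 + 6*v) dv

Using F^*(f dg) = (f ∘ F) d(g ∘ F), substitute each coordinate x_i by F_i(u, v) in f_i, and replace dx_i by d F_i = (∂F_i/∂u) du + (∂F_i/∂v) dv.
  For the x component: f_1(F) = -6*u^2 - 9*v^2; d F_1 = (2*v) du + (2*u + 2*v) dv
  For the y component: f_2(F) = -6*u^2 - 6*u*v + 9*v^2 + 1; d F_2 = (4*u) du + (6*v) dv
  For the z component: f_3(F) = 8*u^2 + 6*u*v - 6*v^2; d F_3 = (4*u + 2*v) du + (2*u - 6*v) dv
Combining and collecting du, dv coefficients:
  coeff of du: 8*u^3 + 4*u^2*v + 24*u*v^2 + 4*u - 30*v^3
  coeff of dv: 4*u^3 - 84*u^2*v - 102*u*v^2 + 72*v^3 + 6*v
F^* omega = (8*u^3 + 4*u^2*v + 24*u*v^2 + 4*u - 30*v^3) du + (4*u^3 - 84*u^2*v - 102*u*v^2 + 72*v^3 + 6*v) dv.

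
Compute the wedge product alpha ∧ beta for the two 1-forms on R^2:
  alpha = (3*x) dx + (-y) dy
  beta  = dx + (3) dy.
alpha ∧ beta = (9*x + y) dx ∧ dy

Distribute the wedge, using dx_i ∧ dx_j = -dx_j ∧ dx_i and dx_i ∧ dx_i = 0. For each pair (i, j) with i < j, the coefficient of dx_i ∧ dx_j in alpha ∧ beta is (alpha_i * beta_j - alpha_j * beta_i). Collecting: alpha ∧ beta = (9*x + y) dx ∧ dy.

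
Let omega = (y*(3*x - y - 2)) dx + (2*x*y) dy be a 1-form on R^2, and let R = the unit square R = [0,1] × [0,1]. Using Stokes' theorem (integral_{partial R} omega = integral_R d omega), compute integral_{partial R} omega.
integral_(partial R) omega = 5/2

Stokes: integral_partial_R omega = integral_R d omega with d omega = (∂Q/∂x - ∂P/∂y) dx ∧ dy.
  ∂Q/∂x = 2*y
  ∂P/∂y = 3*x - 2*y - 2
  integrand = ∂Q/∂x - ∂P/∂y = -3*x + 4*y + 2.
Integrating over R: integral_0^1 integral_0^1 (-3*x + 4*y + 2) dx dy = 5/2.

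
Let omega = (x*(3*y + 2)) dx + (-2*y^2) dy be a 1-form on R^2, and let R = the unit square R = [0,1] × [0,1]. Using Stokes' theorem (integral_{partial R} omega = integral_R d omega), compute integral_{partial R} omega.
integral_(partial R) omega = -3/2

Stokes: integral_partial_R omega = integral_R d omega with d omega = (∂Q/∂x - ∂P/∂y) dx ∧ dy.
  ∂Q/∂x = 0
  ∂P/∂y = 3*x
  integrand = ∂Q/∂x - ∂P/∂y = -3*x.
Integrating over R: integral_0^1 integral_0^1 (-3*x) dx dy = -3/2.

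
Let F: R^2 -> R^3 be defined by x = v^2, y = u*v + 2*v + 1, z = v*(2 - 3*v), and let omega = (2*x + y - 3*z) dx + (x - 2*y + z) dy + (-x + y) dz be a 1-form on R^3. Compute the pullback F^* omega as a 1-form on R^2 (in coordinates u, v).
F^* omega = (2*v*(-u*v - v^2 - v - 1)) du + (-2*u^2*v - 6*u*v^2 - 4*u*v - 2*u + 28*v^3 - 26*v^2 - 4*v - 2) dv

Using F^*(f dg) = (f ∘ F) d(g ∘ F), substitute each coordinate x_i by F_i(u, v) in f_i, and replace dx_i by d F_i = (∂F_i/∂u) du + (∂F_i/∂v) dv.
  For the x component: f_1(F) = u*v + 11*v^2 - 4*v + 1; d F_1 = (0) du + (2*v) dv
  For the y component: f_2(F) = -2*u*v - 2*v^2 - 2*v - 2; d F_2 = (v) du + (u + 2) dv
  For the z component: f_3(F) = u*v - v^2 + 2*v + 1; d F_3 = (0) du + (2 - 6*v) dv
Combining and collecting du, dv coefficients:
  coeff of du: 2*v*(-u*v - v^2 - v - 1)
  coeff of dv: -2*u^2*v - 6*u*v^2 - 4*u*v - 2*u + 28*v^3 - 26*v^2 - 4*v - 2
F^* omega = (2*v*(-u*v - v^2 - v - 1)) du + (-2*u^2*v - 6*u*v^2 - 4*u*v - 2*u + 28*v^3 - 26*v^2 - 4*v - 2) dv.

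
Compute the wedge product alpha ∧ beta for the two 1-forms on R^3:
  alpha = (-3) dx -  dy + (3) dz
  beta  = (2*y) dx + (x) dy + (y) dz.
alpha ∧ beta = (-3*x + 2*y) dx ∧ dy + (-9*y) dx ∧ dz + (-3*x - y) dy ∧ dz

Distribute the wedge, using dx_i ∧ dx_j = -dx_j ∧ dx_i and dx_i ∧ dx_i = 0. For each pair (i, j) with i < j, the coefficient of dx_i ∧ dx_j in alpha ∧ beta is (alpha_i * beta_j - alpha_j * beta_i). Collecting: alpha ∧ beta = (-3*x + 2*y) dx ∧ dy + (-9*y) dx ∧ dz + (-3*x - y) dy ∧ dz.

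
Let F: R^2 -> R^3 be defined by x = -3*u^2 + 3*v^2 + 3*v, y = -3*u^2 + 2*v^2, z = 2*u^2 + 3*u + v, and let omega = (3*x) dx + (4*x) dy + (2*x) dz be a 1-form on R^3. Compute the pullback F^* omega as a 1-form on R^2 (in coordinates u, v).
F^* omega = (102*u^3 - 18*u^2 - 102*u*v^2 - 102*u*v + 18*v^2 + 18*v) du + (-102*u^2*v - 33*u^2 + 102*v^3 + 135*v^2 + 33*v) dv

Using F^*(f dg) = (f ∘ F) d(g ∘ F), substitute each coordinate x_i by F_i(u, v) in f_i, and replace dx_i by d F_i = (∂F_i/∂u) du + (∂F_i/∂v) dv.
  For the x component: f_1(F) = -9*u^2 + 9*v^2 + 9*v; d F_1 = (-6*u) du + (6*v + 3) dv
  For the y component: f_2(F) = -12*u^2 + 12*v^2 + 12*v; d F_2 = (-6*u) du + (4*v) dv
  For the z component: f_3(F) = -6*u^2 + 6*v^2 + 6*v; d F_3 = (4*u + 3) du + (1) dv
Combining and collecting du, dv coefficients:
  coeff of du: 102*u^3 - 18*u^2 - 102*u*v^2 - 102*u*v + 18*v^2 + 18*v
  coeff of dv: -102*u^2*v - 33*u^2 + 102*v^3 + 135*v^2 + 33*v
F^* omega = (102*u^3 - 18*u^2 - 102*u*v^2 - 102*u*v + 18*v^2 + 18*v) du + (-102*u^2*v - 33*u^2 + 102*v^3 + 135*v^2 + 33*v) dv.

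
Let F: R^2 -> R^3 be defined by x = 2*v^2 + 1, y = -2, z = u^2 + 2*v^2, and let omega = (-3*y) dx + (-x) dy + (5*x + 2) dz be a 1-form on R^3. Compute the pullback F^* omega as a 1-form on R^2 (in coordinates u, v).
F^* omega = (2*u*(10*v^2 + 7)) du + (40*v^3 + 52*v) dv

Using F^*(f dg) = (f ∘ F) d(g ∘ F), substitute each coordinate x_i by F_i(u, v) in f_i, and replace dx_i by d F_i = (∂F_i/∂u) du + (∂F_i/∂v) dv.
  For the x component: f_1(F) = 6; d F_1 = (0) du + (4*v) dv
  For the y component: f_2(F) = -2*v^2 - 1; d F_2 = (0) du + (0) dv
  For the z component: f_3(F) = 10*v^2 + 7; d F_3 = (2*u) du + (4*v) dv
Combining and collecting du, dv coefficients:
  coeff of du: 2*u*(10*v^2 + 7)
  coeff of dv: 40*v^3 + 52*v
F^* omega = (2*u*(10*v^2 + 7)) du + (40*v^3 + 52*v) dv.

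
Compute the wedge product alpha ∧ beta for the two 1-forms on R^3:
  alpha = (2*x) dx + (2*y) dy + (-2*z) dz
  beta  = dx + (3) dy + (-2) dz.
alpha ∧ beta = (6*x - 2*y) dx ∧ dy + (-4*x + 2*z) dx ∧ dz + (-4*y + 6*z) dy ∧ dz

Distribute the wedge, using dx_i ∧ dx_j = -dx_j ∧ dx_i and dx_i ∧ dx_i = 0. For each pair (i, j) with i < j, the coefficient of dx_i ∧ dx_j in alpha ∧ beta is (alpha_i * beta_j - alpha_j * beta_i). Collecting: alpha ∧ beta = (6*x - 2*y) dx ∧ dy + (-4*x + 2*z) dx ∧ dz + (-4*y + 6*z) dy ∧ dz.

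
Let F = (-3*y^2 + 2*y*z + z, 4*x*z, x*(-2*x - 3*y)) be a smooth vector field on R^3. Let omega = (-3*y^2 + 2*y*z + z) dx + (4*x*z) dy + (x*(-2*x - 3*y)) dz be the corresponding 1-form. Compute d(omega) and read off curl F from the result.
d(omega) = (-7*x) dy ∧ dz + (4*x + 5*y + 1) dz ∧ dx + (6*y + 2*z) dx ∧ dy; curl F = (-7*x, 4*x + 5*y + 1, 6*y + 2*z)

d omega = sum_{i<j} (∂f_j/∂x_i - ∂f_i/∂x_j) dx_i ∧ dx_j. Under the identification (dy ∧ dz, dz ∧ dx, dx ∧ dy) ↔ (e_x, e_y, e_z), the coefficients are exactly the components of curl F. Compute:
  ∂R/∂y - ∂Q/∂z = (-3*x) - (4*x) = -7*x
  ∂P/∂z - ∂R/∂x = (2*y + 1) - (-4*x - 3*y) = 4*x + 5*y + 1
  ∂Q/∂x - ∂P/∂y = (4*z) - (-6*y + 2*z) = 6*y + 2*z.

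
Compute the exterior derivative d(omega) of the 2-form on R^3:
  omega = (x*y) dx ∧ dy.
d(omega) = 0

For a 2-form omega = sum_{i<j} g_{ij} dx_i ∧ dx_j, the exterior derivative is
  d(omega) = sum_{i<j} d(g_{ij}) ∧ dx_i ∧ dx_j = sum_{i<j, k} (∂g_{ij}/∂x_k) dx_k ∧ dx_i ∧ dx_j.
Expand each term, using dx_k ∧ dx_i ∧ dx_j = sgn(permutation) dx_{(a)} ∧ dx_{(b)} ∧ dx_{(c)} with (a < b < c) sorted:

Collecting like 3-forms: d(omega) = 0.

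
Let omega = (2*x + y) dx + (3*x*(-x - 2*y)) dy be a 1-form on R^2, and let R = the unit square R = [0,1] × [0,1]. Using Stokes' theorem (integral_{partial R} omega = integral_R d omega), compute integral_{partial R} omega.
integral_(partial R) omega = -7

Stokes: integral_partial_R omega = integral_R d omega with d omega = (∂Q/∂x - ∂P/∂y) dx ∧ dy.
  ∂Q/∂x = -6*x - 6*y
  ∂P/∂y = 1
  integrand = ∂Q/∂x - ∂P/∂y = -6*x - 6*y - 1.
Integrating over R: integral_0^1 integral_0^1 (-6*x - 6*y - 1) dx dy = -7.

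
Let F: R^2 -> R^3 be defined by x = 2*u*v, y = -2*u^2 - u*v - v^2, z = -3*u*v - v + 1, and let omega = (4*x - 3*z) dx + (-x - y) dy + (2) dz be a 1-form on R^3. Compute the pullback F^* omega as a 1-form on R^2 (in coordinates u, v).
F^* omega = (-8*u^3 + 2*u^2*v + 31*u*v^2 - v^3 + 6*v^2 - 12*v) du + (-2*u^3 + 31*u^2*v + u*v^2 + 6*u*v - 12*u - 2*v^3 - 2) dv

Using F^*(f dg) = (f ∘ F) d(g ∘ F), substitute each coordinate x_i by F_i(u, v) in f_i, and replace dx_i by d F_i = (∂F_i/∂u) du + (∂F_i/∂v) dv.
  For the x component: f_1(F) = 17*u*v + 3*v - 3; d F_1 = (2*v) du + (2*u) dv
  For the y component: f_2(F) = 2*u^2 - u*v + v^2; d F_2 = (-4*u - v) du + (-u - 2*v) dv
  For the z component: f_3(F) = 2; d F_3 = (-3*v) du + (-3*u - 1) dv
Combining and collecting du, dv coefficients:
  coeff of du: -8*u^3 + 2*u^2*v + 31*u*v^2 - v^3 + 6*v^2 - 12*v
  coeff of dv: -2*u^3 + 31*u^2*v + u*v^2 + 6*u*v - 12*u - 2*v^3 - 2
F^* omega = (-8*u^3 + 2*u^2*v + 31*u*v^2 - v^3 + 6*v^2 - 12*v) du + (-2*u^3 + 31*u^2*v + u*v^2 + 6*u*v - 12*u - 2*v^3 - 2) dv.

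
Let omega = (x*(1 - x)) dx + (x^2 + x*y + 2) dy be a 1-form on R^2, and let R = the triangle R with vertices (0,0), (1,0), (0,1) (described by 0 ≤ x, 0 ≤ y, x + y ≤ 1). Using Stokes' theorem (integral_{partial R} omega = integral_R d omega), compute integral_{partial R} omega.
integral_(partial R) omega = 1/2

Stokes: integral_partial_R omega = integral_R d omega with d omega = (∂Q/∂x - ∂P/∂y) dx ∧ dy.
  ∂Q/∂x = 2*x + y
  ∂P/∂y = 0
  integrand = ∂Q/∂x - ∂P/∂y = 2*x + y.
Integrating over R: integral_0^1 integral_0^{1-x} (2*x + y) dy dx = 1/2.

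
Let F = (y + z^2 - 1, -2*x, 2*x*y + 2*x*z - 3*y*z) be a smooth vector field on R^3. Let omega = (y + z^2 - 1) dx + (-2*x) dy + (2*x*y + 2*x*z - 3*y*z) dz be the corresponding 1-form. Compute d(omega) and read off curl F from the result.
d(omega) = (2*x - 3*z) dy ∧ dz + (-2*y) dz ∧ dx + (-3) dx ∧ dy; curl F = (2*x - 3*z, -2*y, -3)

d omega = sum_{i<j} (∂f_j/∂x_i - ∂f_i/∂x_j) dx_i ∧ dx_j. Under the identification (dy ∧ dz, dz ∧ dx, dx ∧ dy) ↔ (e_x, e_y, e_z), the coefficients are exactly the components of curl F. Compute:
  ∂R/∂y - ∂Q/∂z = (2*x - 3*z) - (0) = 2*x - 3*z
  ∂P/∂z - ∂R/∂x = (2*z) - (2*y + 2*z) = -2*y
  ∂Q/∂x - ∂P/∂y = (-2) - (1) = -3.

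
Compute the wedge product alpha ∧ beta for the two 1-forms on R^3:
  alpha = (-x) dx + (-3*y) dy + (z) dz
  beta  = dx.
alpha ∧ beta = (3*y) dx ∧ dy + (-z) dx ∧ dz

Distribute the wedge, using dx_i ∧ dx_j = -dx_j ∧ dx_i and dx_i ∧ dx_i = 0. For each pair (i, j) with i < j, the coefficient of dx_i ∧ dx_j in alpha ∧ beta is (alpha_i * beta_j - alpha_j * beta_i). Collecting: alpha ∧ beta = (3*y) dx ∧ dy + (-z) dx ∧ dz.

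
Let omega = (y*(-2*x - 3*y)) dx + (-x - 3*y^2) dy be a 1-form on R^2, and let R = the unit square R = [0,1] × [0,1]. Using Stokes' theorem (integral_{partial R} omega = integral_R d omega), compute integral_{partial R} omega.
integral_(partial R) omega = 3

Stokes: integral_partial_R omega = integral_R d omega with d omega = (∂Q/∂x - ∂P/∂y) dx ∧ dy.
  ∂Q/∂x = -1
  ∂P/∂y = -2*x - 6*y
  integrand = ∂Q/∂x - ∂P/∂y = 2*x + 6*y - 1.
Integrating over R: integral_0^1 integral_0^1 (2*x + 6*y - 1) dx dy = 3.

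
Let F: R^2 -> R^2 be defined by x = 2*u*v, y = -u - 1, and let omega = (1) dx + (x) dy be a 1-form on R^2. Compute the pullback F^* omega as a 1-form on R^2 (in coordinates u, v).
F^* omega = (2*v*(1 - u)) du + (2*u) dv

Using F^*(f dg) = (f ∘ F) d(g ∘ F), substitute each coordinate x_i by F_i(u, v) in f_i, and replace dx_i by d F_i = (∂F_i/∂u) du + (∂F_i/∂v) dv.
  For the x component: f_1(F) = 1; d F_1 = (2*v) du + (2*u) dv
  For the y component: f_2(F) = 2*u*v; d F_2 = (-1) du + (0) dv
Combining and collecting du, dv coefficients:
  coeff of du: 2*v*(1 - u)
  coeff of dv: 2*u
F^* omega = (2*v*(1 - u)) du + (2*u) dv.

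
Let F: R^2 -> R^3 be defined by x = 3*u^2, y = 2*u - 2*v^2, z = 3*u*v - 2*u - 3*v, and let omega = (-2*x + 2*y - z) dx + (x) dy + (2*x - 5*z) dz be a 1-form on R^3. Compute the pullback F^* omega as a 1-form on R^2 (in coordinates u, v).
F^* omega = (-36*u^3 + 30*u^2 - 69*u*v^2 + 78*u*v - 20*u + 45*v^2 - 30*v) du + (18*u^3 - 57*u^2*v + 12*u^2 + 90*u*v - 30*u - 45*v) dv

Using F^*(f dg) = (f ∘ F) d(g ∘ F), substitute each coordinate x_i by F_i(u, v) in f_i, and replace dx_i by d F_i = (∂F_i/∂u) du + (∂F_i/∂v) dv.
  For the x component: f_1(F) = -6*u^2 - 3*u*v + 6*u - 4*v^2 + 3*v; d F_1 = (6*u) du + (0) dv
  For the y component: f_2(F) = 3*u^2; d F_2 = (2) du + (-4*v) dv
  For the z component: f_3(F) = 6*u^2 - 15*u*v + 10*u + 15*v; d F_3 = (3*v - 2) du + (3*u - 3) dv
Combining and collecting du, dv coefficients:
  coeff of du: -36*u^3 + 30*u^2 - 69*u*v^2 + 78*u*v - 20*u + 45*v^2 - 30*v
  coeff of dv: 18*u^3 - 57*u^2*v + 12*u^2 + 90*u*v - 30*u - 45*v
F^* omega = (-36*u^3 + 30*u^2 - 69*u*v^2 + 78*u*v - 20*u + 45*v^2 - 30*v) du + (18*u^3 - 57*u^2*v + 12*u^2 + 90*u*v - 30*u - 45*v) dv.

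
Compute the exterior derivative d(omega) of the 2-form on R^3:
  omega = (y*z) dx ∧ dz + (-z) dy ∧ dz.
d(omega) = (-z) dx ∧ dy ∧ dz

For a 2-form omega = sum_{i<j} g_{ij} dx_i ∧ dx_j, the exterior derivative is
  d(omega) = sum_{i<j} d(g_{ij}) ∧ dx_i ∧ dx_j = sum_{i<j, k} (∂g_{ij}/∂x_k) dx_k ∧ dx_i ∧ dx_j.
Expand each term, using dx_k ∧ dx_i ∧ dx_j = sgn(permutation) dx_{(a)} ∧ dx_{(b)} ∧ dx_{(c)} with (a < b < c) sorted:
  d(y*z) includes (∂/∂y)(y*z) dy = (z) dy, which multiplied by dx ∧ dz gives (-z) dx ∧ dy ∧ dz
Collecting like 3-forms: d(omega) = (-z) dx ∧ dy ∧ dz.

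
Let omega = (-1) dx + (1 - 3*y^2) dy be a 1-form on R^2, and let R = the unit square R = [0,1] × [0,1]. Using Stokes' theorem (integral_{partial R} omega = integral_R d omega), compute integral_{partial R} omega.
integral_(partial R) omega = 0

Stokes: integral_partial_R omega = integral_R d omega with d omega = (∂Q/∂x - ∂P/∂y) dx ∧ dy.
  ∂Q/∂x = 0
  ∂P/∂y = 0
  integrand = ∂Q/∂x - ∂P/∂y = 0.
Integrating over R: integral_0^1 integral_0^1 (0) dx dy = 0.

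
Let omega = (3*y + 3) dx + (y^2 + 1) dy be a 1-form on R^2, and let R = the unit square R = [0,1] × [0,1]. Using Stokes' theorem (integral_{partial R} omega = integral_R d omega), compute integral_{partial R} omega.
integral_(partial R) omega = -3

Stokes: integral_partial_R omega = integral_R d omega with d omega = (∂Q/∂x - ∂P/∂y) dx ∧ dy.
  ∂Q/∂x = 0
  ∂P/∂y = 3
  integrand = ∂Q/∂x - ∂P/∂y = -3.
Integrating over R: integral_0^1 integral_0^1 (-3) dx dy = -3.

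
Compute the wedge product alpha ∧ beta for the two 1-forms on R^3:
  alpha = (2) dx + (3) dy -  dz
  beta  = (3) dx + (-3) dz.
alpha ∧ beta = (-3) dx ∧ dz + (-9) dx ∧ dy + (-9) dy ∧ dz

Distribute the wedge, using dx_i ∧ dx_j = -dx_j ∧ dx_i and dx_i ∧ dx_i = 0. For each pair (i, j) with i < j, the coefficient of dx_i ∧ dx_j in alpha ∧ beta is (alpha_i * beta_j - alpha_j * beta_i). Collecting: alpha ∧ beta = (-3) dx ∧ dz + (-9) dx ∧ dy + (-9) dy ∧ dz.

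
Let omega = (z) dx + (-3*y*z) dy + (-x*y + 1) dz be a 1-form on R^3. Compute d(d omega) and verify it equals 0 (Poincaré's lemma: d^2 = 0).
d(d omega) = 0

Step 1: d omega = sum_{i<j} (∂f_j/∂x_i - ∂f_i/∂x_j) dx_i ∧ dx_j:
  coeff of dx ∧ dy: 0
  coeff of dx ∧ dz: -y - 1
  coeff of dy ∧ dz: -x + 3*y
Step 2: Apply d again to each 2-form coefficient. The only possible 3-form in R^3 is dx ∧ dy ∧ dz, with coefficient
  ∂(coeff of dy∧dz)/∂x - ∂(coeff of dx∧dz)/∂y + ∂(coeff of dx∧dy)/∂z
  = ∂/∂x (-x + 3*y) - ∂/∂y (-y - 1) + ∂/∂z (0).
Each of these terms simplifies to sums of mixed partials that cancel in pairs. The result is 0 (by equality of mixed partials for smooth functions — Schwarz / Clairaut).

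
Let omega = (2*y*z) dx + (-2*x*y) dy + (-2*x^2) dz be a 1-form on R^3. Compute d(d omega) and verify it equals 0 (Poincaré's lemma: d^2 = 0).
d(d omega) = 0

Step 1: d omega = sum_{i<j} (∂f_j/∂x_i - ∂f_i/∂x_j) dx_i ∧ dx_j:
  coeff of dx ∧ dy: -2*y - 2*z
  coeff of dx ∧ dz: -4*x - 2*y
  coeff of dy ∧ dz: 0
Step 2: Apply d again to each 2-form coefficient. The only possible 3-form in R^3 is dx ∧ dy ∧ dz, with coefficient
  ∂(coeff of dy∧dz)/∂x - ∂(coeff of dx∧dz)/∂y + ∂(coeff of dx∧dy)/∂z
  = ∂/∂x (0) - ∂/∂y (-4*x - 2*y) + ∂/∂z (-2*y - 2*z).
Each of these terms simplifies to sums of mixed partials that cancel in pairs. The result is 0 (by equality of mixed partials for smooth functions — Schwarz / Clairaut).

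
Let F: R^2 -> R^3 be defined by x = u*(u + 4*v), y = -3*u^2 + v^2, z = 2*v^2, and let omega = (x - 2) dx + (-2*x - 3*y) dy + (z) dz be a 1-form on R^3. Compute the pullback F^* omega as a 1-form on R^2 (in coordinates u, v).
F^* omega = (-40*u^3 + 60*u^2*v + 34*u*v^2 - 4*u - 8*v) du + (4*u^3 + 30*u^2*v - 16*u*v^2 - 8*u + 2*v^3) dv

Using F^*(f dg) = (f ∘ F) d(g ∘ F), substitute each coordinate x_i by F_i(u, v) in f_i, and replace dx_i by d F_i = (∂F_i/∂u) du + (∂F_i/∂v) dv.
  For the x component: f_1(F) = u^2 + 4*u*v - 2; d F_1 = (2*u + 4*v) du + (4*u) dv
  For the y component: f_2(F) = 7*u^2 - 8*u*v - 3*v^2; d F_2 = (-6*u) du + (2*v) dv
  For the z component: f_3(F) = 2*v^2; d F_3 = (0) du + (4*v) dv
Combining and collecting du, dv coefficients:
  coeff of du: -40*u^3 + 60*u^2*v + 34*u*v^2 - 4*u - 8*v
  coeff of dv: 4*u^3 + 30*u^2*v - 16*u*v^2 - 8*u + 2*v^3
F^* omega = (-40*u^3 + 60*u^2*v + 34*u*v^2 - 4*u - 8*v) du + (4*u^3 + 30*u^2*v - 16*u*v^2 - 8*u + 2*v^3) dv.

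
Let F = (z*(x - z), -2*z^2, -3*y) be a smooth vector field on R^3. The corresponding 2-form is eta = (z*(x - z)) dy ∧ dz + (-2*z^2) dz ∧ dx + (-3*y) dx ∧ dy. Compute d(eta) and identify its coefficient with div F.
d(eta) = (z) dx ∧ dy ∧ dz; div F = z

For a 2-form in R^3 of the form above, applying d gives a 3-form with coefficient ∂P/∂x + ∂Q/∂y + ∂R/∂z:
  ∂P/∂x = z
  ∂Q/∂y = 0
  ∂R/∂z = 0
Sum = z, which is exactly div F.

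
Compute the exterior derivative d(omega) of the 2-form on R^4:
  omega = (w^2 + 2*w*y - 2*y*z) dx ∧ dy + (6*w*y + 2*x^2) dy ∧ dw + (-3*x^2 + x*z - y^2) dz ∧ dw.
d(omega) = (-2*y) dx ∧ dy ∧ dz + (2*w + 4*x + 2*y) dx ∧ dy ∧ dw + (-6*x + z) dx ∧ dz ∧ dw + (-2*y) dy ∧ dz ∧ dw

For a 2-form omega = sum_{i<j} g_{ij} dx_i ∧ dx_j, the exterior derivative is
  d(omega) = sum_{i<j} d(g_{ij}) ∧ dx_i ∧ dx_j = sum_{i<j, k} (∂g_{ij}/∂x_k) dx_k ∧ dx_i ∧ dx_j.
Expand each term, using dx_k ∧ dx_i ∧ dx_j = sgn(permutation) dx_{(a)} ∧ dx_{(b)} ∧ dx_{(c)} with (a < b < c) sorted:
  d(w^2 + 2*w*y - 2*y*z) includes (∂/∂z)(w^2 + 2*w*y - 2*y*z) dz = (-2*y) dz, which multiplied by dx ∧ dy gives (-2*y) dx ∧ dy ∧ dz
  d(w^2 + 2*w*y - 2*y*z) includes (∂/∂w)(w^2 + 2*w*y - 2*y*z) dw = (2*w + 2*y) dw, which multiplied by dx ∧ dy gives (2*w + 2*y) dx ∧ dy ∧ dw
  d(6*w*y + 2*x^2) includes (∂/∂x)(6*w*y + 2*x^2) dx = (4*x) dx, which multiplied by dy ∧ dw gives (4*x) dx ∧ dy ∧ dw
  d(-3*x^2 + x*z - y^2) includes (∂/∂x)(-3*x^2 + x*z - y^2) dx = (-6*x + z) dx, which multiplied by dz ∧ dw gives (-6*x + z) dx ∧ dz ∧ dw
  d(-3*x^2 + x*z - y^2) includes (∂/∂y)(-3*x^2 + x*z - y^2) dy = (-2*y) dy, which multiplied by dz ∧ dw gives (-2*y) dy ∧ dz ∧ dw
Collecting like 3-forms: d(omega) = (-2*y) dx ∧ dy ∧ dz + (2*w + 4*x + 2*y) dx ∧ dy ∧ dw + (-6*x + z) dx ∧ dz ∧ dw + (-2*y) dy ∧ dz ∧ dw.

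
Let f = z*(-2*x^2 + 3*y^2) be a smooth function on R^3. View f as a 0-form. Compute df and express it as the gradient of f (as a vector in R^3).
df = (-4*x*z) dx + (6*y*z) dy + (-2*x^2 + 3*y^2) dz; grad f = (-4*x*z, 6*y*z, -2*x^2 + 3*y^2)

For a 0-form f, d f = (∂f/∂x) dx + (∂f/∂y) dy + (∂f/∂z) dz. The components of the vector representation are exactly the entries of grad f in Cartesian coordinates:
  ∂f/∂x = -4*x*z
  ∂f/∂y = 6*y*z
  ∂f/∂z = -2*x^2 + 3*y^2.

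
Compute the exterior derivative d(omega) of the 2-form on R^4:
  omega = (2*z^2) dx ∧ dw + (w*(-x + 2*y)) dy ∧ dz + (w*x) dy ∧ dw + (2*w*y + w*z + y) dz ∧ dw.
d(omega) = (-4*z) dx ∧ dz ∧ dw + (-w) dx ∧ dy ∧ dz + (2*w - x + 2*y + 1) dy ∧ dz ∧ dw + (w) dx ∧ dy ∧ dw

For a 2-form omega = sum_{i<j} g_{ij} dx_i ∧ dx_j, the exterior derivative is
  d(omega) = sum_{i<j} d(g_{ij}) ∧ dx_i ∧ dx_j = sum_{i<j, k} (∂g_{ij}/∂x_k) dx_k ∧ dx_i ∧ dx_j.
Expand each term, using dx_k ∧ dx_i ∧ dx_j = sgn(permutation) dx_{(a)} ∧ dx_{(b)} ∧ dx_{(c)} with (a < b < c) sorted:
  d(2*z^2) includes (∂/∂z)(2*z^2) dz = (4*z) dz, which multiplied by dx ∧ dw gives (-4*z) dx ∧ dz ∧ dw
  d(w*(-x + 2*y)) includes (∂/∂x)(w*(-x + 2*y)) dx = (-w) dx, which multiplied by dy ∧ dz gives (-w) dx ∧ dy ∧ dz
  d(w*(-x + 2*y)) includes (∂/∂w)(w*(-x + 2*y)) dw = (-x + 2*y) dw, which multiplied by dy ∧ dz gives (-x + 2*y) dy ∧ dz ∧ dw
  d(w*x) includes (∂/∂x)(w*x) dx = (w) dx, which multiplied by dy ∧ dw gives (w) dx ∧ dy ∧ dw
  d(2*w*y + w*z + y) includes (∂/∂y)(2*w*y + w*z + y) dy = (2*w + 1) dy, which multiplied by dz ∧ dw gives (2*w + 1) dy ∧ dz ∧ dw
Collecting like 3-forms: d(omega) = (-4*z) dx ∧ dz ∧ dw + (-w) dx ∧ dy ∧ dz + (2*w - x + 2*y + 1) dy ∧ dz ∧ dw + (w) dx ∧ dy ∧ dw.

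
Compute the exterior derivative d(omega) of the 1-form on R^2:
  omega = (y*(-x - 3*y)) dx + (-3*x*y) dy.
d(omega) = (x + 3*y) dx ∧ dy

For a 1-form omega = sum_i f_i dx_i, the exterior derivative is
  d(omega) = sum_{i < j} (∂f_j/∂x_i - ∂f_i/∂x_j) dx_i ∧ dx_j.
  coefficient of dx ∧ dy: ∂f_2/∂x - ∂f_1/∂y = ∂(-3*x*y)/∂x - ∂(y*(-x - 3*y))/∂y = x + 3*y
Assembling: d(omega) = (x + 3*y) dx ∧ dy.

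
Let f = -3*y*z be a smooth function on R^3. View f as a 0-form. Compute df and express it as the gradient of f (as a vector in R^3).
df = (0) dx + (-3*z) dy + (-3*y) dz; grad f = (0, -3*z, -3*y)

For a 0-form f, d f = (∂f/∂x) dx + (∂f/∂y) dy + (∂f/∂z) dz. The components of the vector representation are exactly the entries of grad f in Cartesian coordinates:
  ∂f/∂x = 0
  ∂f/∂y = -3*z
  ∂f/∂z = -3*y.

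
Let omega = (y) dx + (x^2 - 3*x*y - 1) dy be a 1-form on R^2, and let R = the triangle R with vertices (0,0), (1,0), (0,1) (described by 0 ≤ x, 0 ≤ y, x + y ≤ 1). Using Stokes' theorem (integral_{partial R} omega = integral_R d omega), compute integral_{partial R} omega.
integral_(partial R) omega = -2/3

Stokes: integral_partial_R omega = integral_R d omega with d omega = (∂Q/∂x - ∂P/∂y) dx ∧ dy.
  ∂Q/∂x = 2*x - 3*y
  ∂P/∂y = 1
  integrand = ∂Q/∂x - ∂P/∂y = 2*x - 3*y - 1.
Integrating over R: integral_0^1 integral_0^{1-x} (2*x - 3*y - 1) dy dx = -2/3.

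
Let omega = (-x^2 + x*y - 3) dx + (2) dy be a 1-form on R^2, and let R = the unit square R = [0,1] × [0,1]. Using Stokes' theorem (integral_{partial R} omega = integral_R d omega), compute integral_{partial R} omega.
integral_(partial R) omega = -1/2

Stokes: integral_partial_R omega = integral_R d omega with d omega = (∂Q/∂x - ∂P/∂y) dx ∧ dy.
  ∂Q/∂x = 0
  ∂P/∂y = x
  integrand = ∂Q/∂x - ∂P/∂y = -x.
Integrating over R: integral_0^1 integral_0^1 (-x) dx dy = -1/2.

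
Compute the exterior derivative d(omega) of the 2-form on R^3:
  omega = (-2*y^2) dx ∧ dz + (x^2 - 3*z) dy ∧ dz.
d(omega) = (2*x + 4*y) dx ∧ dy ∧ dz

For a 2-form omega = sum_{i<j} g_{ij} dx_i ∧ dx_j, the exterior derivative is
  d(omega) = sum_{i<j} d(g_{ij}) ∧ dx_i ∧ dx_j = sum_{i<j, k} (∂g_{ij}/∂x_k) dx_k ∧ dx_i ∧ dx_j.
Expand each term, using dx_k ∧ dx_i ∧ dx_j = sgn(permutation) dx_{(a)} ∧ dx_{(b)} ∧ dx_{(c)} with (a < b < c) sorted:
  d(-2*y^2) includes (∂/∂y)(-2*y^2) dy = (-4*y) dy, which multiplied by dx ∧ dz gives (4*y) dx ∧ dy ∧ dz
  d(x^2 - 3*z) includes (∂/∂x)(x^2 - 3*z) dx = (2*x) dx, which multiplied by dy ∧ dz gives (2*x) dx ∧ dy ∧ dz
Collecting like 3-forms: d(omega) = (2*x + 4*y) dx ∧ dy ∧ dz.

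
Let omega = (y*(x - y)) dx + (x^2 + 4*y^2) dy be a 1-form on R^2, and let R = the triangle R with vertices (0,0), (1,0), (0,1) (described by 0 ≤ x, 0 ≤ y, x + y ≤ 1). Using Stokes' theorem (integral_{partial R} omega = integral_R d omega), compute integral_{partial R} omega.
integral_(partial R) omega = 1/2

Stokes: integral_partial_R omega = integral_R d omega with d omega = (∂Q/∂x - ∂P/∂y) dx ∧ dy.
  ∂Q/∂x = 2*x
  ∂P/∂y = x - 2*y
  integrand = ∂Q/∂x - ∂P/∂y = x + 2*y.
Integrating over R: integral_0^1 integral_0^{1-x} (x + 2*y) dy dx = 1/2.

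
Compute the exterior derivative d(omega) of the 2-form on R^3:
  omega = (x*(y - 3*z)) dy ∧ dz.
d(omega) = (y - 3*z) dx ∧ dy ∧ dz

For a 2-form omega = sum_{i<j} g_{ij} dx_i ∧ dx_j, the exterior derivative is
  d(omega) = sum_{i<j} d(g_{ij}) ∧ dx_i ∧ dx_j = sum_{i<j, k} (∂g_{ij}/∂x_k) dx_k ∧ dx_i ∧ dx_j.
Expand each term, using dx_k ∧ dx_i ∧ dx_j = sgn(permutation) dx_{(a)} ∧ dx_{(b)} ∧ dx_{(c)} with (a < b < c) sorted:
  d(x*(y - 3*z)) includes (∂/∂x)(x*(y - 3*z)) dx = (y - 3*z) dx, which multiplied by dy ∧ dz gives (y - 3*z) dx ∧ dy ∧ dz
Collecting like 3-forms: d(omega) = (y - 3*z) dx ∧ dy ∧ dz.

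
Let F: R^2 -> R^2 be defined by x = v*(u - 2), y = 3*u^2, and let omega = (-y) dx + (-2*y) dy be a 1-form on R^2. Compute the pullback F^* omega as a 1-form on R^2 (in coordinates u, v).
F^* omega = (3*u^2*(-12*u - v)) du + (3*u^2*(2 - u)) dv

Using F^*(f dg) = (f ∘ F) d(g ∘ F), substitute each coordinate x_i by F_i(u, v) in f_i, and replace dx_i by d F_i = (∂F_i/∂u) du + (∂F_i/∂v) dv.
  For the x component: f_1(F) = -3*u^2; d F_1 = (v) du + (u - 2) dv
  For the y component: f_2(F) = -6*u^2; d F_2 = (6*u) du + (0) dv
Combining and collecting du, dv coefficients:
  coeff of du: 3*u^2*(-12*u - v)
  coeff of dv: 3*u^2*(2 - u)
F^* omega = (3*u^2*(-12*u - v)) du + (3*u^2*(2 - u)) dv.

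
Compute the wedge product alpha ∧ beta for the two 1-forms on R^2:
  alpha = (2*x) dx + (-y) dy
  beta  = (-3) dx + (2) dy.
alpha ∧ beta = (4*x - 3*y) dx ∧ dy

Distribute the wedge, using dx_i ∧ dx_j = -dx_j ∧ dx_i and dx_i ∧ dx_i = 0. For each pair (i, j) with i < j, the coefficient of dx_i ∧ dx_j in alpha ∧ beta is (alpha_i * beta_j - alpha_j * beta_i). Collecting: alpha ∧ beta = (4*x - 3*y) dx ∧ dy.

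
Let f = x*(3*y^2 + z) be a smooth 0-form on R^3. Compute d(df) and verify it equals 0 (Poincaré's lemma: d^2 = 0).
d(df) = 0

Step 1: df = sum_i (∂f/∂x_i) dx_i = (3*y^2 + z) dx + (6*x*y) dy + (x) dz.
Step 2: Apply d again. Using the 1-form formula, the coefficient of dx ∧ dy in d(df) is ∂^2 f/∂x ∂y - ∂^2 f/∂y ∂x = (6*y) - (6*y) = 0 (equality of mixed partials for smooth f).
Similarly for dx ∧ dz and dy ∧ dz — all coefficients vanish. So d(df) = 0.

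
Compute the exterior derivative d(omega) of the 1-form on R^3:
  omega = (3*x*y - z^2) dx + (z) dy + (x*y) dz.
d(omega) = (-3*x) dx ∧ dy + (y + 2*z) dx ∧ dz + (x - 1) dy ∧ dz

For a 1-form omega = sum_i f_i dx_i, the exterior derivative is
  d(omega) = sum_{i < j} (∂f_j/∂x_i - ∂f_i/∂x_j) dx_i ∧ dx_j.
  coefficient of dx ∧ dy: ∂f_2/∂x - ∂f_1/∂y = ∂(z)/∂x - ∂(3*x*y - z^2)/∂y = -3*x
  coefficient of dx ∧ dz: ∂f_3/∂x - ∂f_1/∂z = ∂(x*y)/∂x - ∂(3*x*y - z^2)/∂z = y + 2*z
  coefficient of dy ∧ dz: ∂f_3/∂y - ∂f_2/∂z = ∂(x*y)/∂y - ∂(z)/∂z = x - 1
Assembling: d(omega) = (-3*x) dx ∧ dy + (y + 2*z) dx ∧ dz + (x - 1) dy ∧ dz.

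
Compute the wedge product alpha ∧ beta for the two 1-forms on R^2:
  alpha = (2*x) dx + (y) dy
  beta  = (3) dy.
alpha ∧ beta = (6*x) dx ∧ dy

Distribute the wedge, using dx_i ∧ dx_j = -dx_j ∧ dx_i and dx_i ∧ dx_i = 0. For each pair (i, j) with i < j, the coefficient of dx_i ∧ dx_j in alpha ∧ beta is (alpha_i * beta_j - alpha_j * beta_i). Collecting: alpha ∧ beta = (6*x) dx ∧ dy.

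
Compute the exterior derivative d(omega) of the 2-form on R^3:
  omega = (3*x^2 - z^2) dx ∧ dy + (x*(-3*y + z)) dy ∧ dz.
d(omega) = (-3*y - z) dx ∧ dy ∧ dz

For a 2-form omega = sum_{i<j} g_{ij} dx_i ∧ dx_j, the exterior derivative is
  d(omega) = sum_{i<j} d(g_{ij}) ∧ dx_i ∧ dx_j = sum_{i<j, k} (∂g_{ij}/∂x_k) dx_k ∧ dx_i ∧ dx_j.
Expand each term, using dx_k ∧ dx_i ∧ dx_j = sgn(permutation) dx_{(a)} ∧ dx_{(b)} ∧ dx_{(c)} with (a < b < c) sorted:
  d(3*x^2 - z^2) includes (∂/∂z)(3*x^2 - z^2) dz = (-2*z) dz, which multiplied by dx ∧ dy gives (-2*z) dx ∧ dy ∧ dz
  d(x*(-3*y + z)) includes (∂/∂x)(x*(-3*y + z)) dx = (-3*y + z) dx, which multiplied by dy ∧ dz gives (-3*y + z) dx ∧ dy ∧ dz
Collecting like 3-forms: d(omega) = (-3*y - z) dx ∧ dy ∧ dz.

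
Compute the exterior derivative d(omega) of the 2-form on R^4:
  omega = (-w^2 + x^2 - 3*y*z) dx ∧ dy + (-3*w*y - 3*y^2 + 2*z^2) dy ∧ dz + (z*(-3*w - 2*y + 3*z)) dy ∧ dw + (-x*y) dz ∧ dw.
d(omega) = (-3*y) dx ∧ dy ∧ dz + (-2*w) dx ∧ dy ∧ dw + (3*w - x - y - 6*z) dy ∧ dz ∧ dw + (-y) dx ∧ dz ∧ dw

For a 2-form omega = sum_{i<j} g_{ij} dx_i ∧ dx_j, the exterior derivative is
  d(omega) = sum_{i<j} d(g_{ij}) ∧ dx_i ∧ dx_j = sum_{i<j, k} (∂g_{ij}/∂x_k) dx_k ∧ dx_i ∧ dx_j.
Expand each term, using dx_k ∧ dx_i ∧ dx_j = sgn(permutation) dx_{(a)} ∧ dx_{(b)} ∧ dx_{(c)} with (a < b < c) sorted:
  d(-w^2 + x^2 - 3*y*z) includes (∂/∂z)(-w^2 + x^2 - 3*y*z) dz = (-3*y) dz, which multiplied by dx ∧ dy gives (-3*y) dx ∧ dy ∧ dz
  d(-w^2 + x^2 - 3*y*z) includes (∂/∂w)(-w^2 + x^2 - 3*y*z) dw = (-2*w) dw, which multiplied by dx ∧ dy gives (-2*w) dx ∧ dy ∧ dw
  d(-3*w*y - 3*y^2 + 2*z^2) includes (∂/∂w)(-3*w*y - 3*y^2 + 2*z^2) dw = (-3*y) dw, which multiplied by dy ∧ dz gives (-3*y) dy ∧ dz ∧ dw
  d(z*(-3*w - 2*y + 3*z)) includes (∂/∂z)(z*(-3*w - 2*y + 3*z)) dz = (-3*w - 2*y + 6*z) dz, which multiplied by dy ∧ dw gives (3*w + 2*y - 6*z) dy ∧ dz ∧ dw
  d(-x*y) includes (∂/∂x)(-x*y) dx = (-y) dx, which multiplied by dz ∧ dw gives (-y) dx ∧ dz ∧ dw
  d(-x*y) includes (∂/∂y)(-x*y) dy = (-x) dy, which multiplied by dz ∧ dw gives (-x) dy ∧ dz ∧ dw
Collecting like 3-forms: d(omega) = (-3*y) dx ∧ dy ∧ dz + (-2*w) dx ∧ dy ∧ dw + (3*w - x - y - 6*z) dy ∧ dz ∧ dw + (-y) dx ∧ dz ∧ dw.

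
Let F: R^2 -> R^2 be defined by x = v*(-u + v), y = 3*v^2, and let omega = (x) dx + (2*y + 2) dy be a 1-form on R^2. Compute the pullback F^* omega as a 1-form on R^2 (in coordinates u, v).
F^* omega = (v^2*(u - v)) du + (v*(u^2 - 3*u*v + 38*v^2 + 12)) dv

Using F^*(f dg) = (f ∘ F) d(g ∘ F), substitute each coordinate x_i by F_i(u, v) in f_i, and replace dx_i by d F_i = (∂F_i/∂u) du + (∂F_i/∂v) dv.
  For the x component: f_1(F) = v*(-u + v); d F_1 = (-v) du + (-u + 2*v) dv
  For the y component: f_2(F) = 6*v^2 + 2; d F_2 = (0) du + (6*v) dv
Combining and collecting du, dv coefficients:
  coeff of du: v^2*(u - v)
  coeff of dv: v*(u^2 - 3*u*v + 38*v^2 + 12)
F^* omega = (v^2*(u - v)) du + (v*(u^2 - 3*u*v + 38*v^2 + 12)) dv.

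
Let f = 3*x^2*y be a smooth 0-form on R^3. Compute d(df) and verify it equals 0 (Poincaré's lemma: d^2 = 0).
d(df) = 0

Step 1: df = sum_i (∂f/∂x_i) dx_i = (6*x*y) dx + (3*x^2) dy + (0) dz.
Step 2: Apply d again. Using the 1-form formula, the coefficient of dx ∧ dy in d(df) is ∂^2 f/∂x ∂y - ∂^2 f/∂y ∂x = (6*x) - (6*x) = 0 (equality of mixed partials for smooth f).
Similarly for dx ∧ dz and dy ∧ dz — all coefficients vanish. So d(df) = 0.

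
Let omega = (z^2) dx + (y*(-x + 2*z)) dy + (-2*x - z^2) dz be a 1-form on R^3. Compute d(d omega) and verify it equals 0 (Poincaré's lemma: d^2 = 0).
d(d omega) = 0

Step 1: d omega = sum_{i<j} (∂f_j/∂x_i - ∂f_i/∂x_j) dx_i ∧ dx_j:
  coeff of dx ∧ dy: -y
  coeff of dx ∧ dz: -2*z - 2
  coeff of dy ∧ dz: -2*y
Step 2: Apply d again to each 2-form coefficient. The only possible 3-form in R^3 is dx ∧ dy ∧ dz, with coefficient
  ∂(coeff of dy∧dz)/∂x - ∂(coeff of dx∧dz)/∂y + ∂(coeff of dx∧dy)/∂z
  = ∂/∂x (-2*y) - ∂/∂y (-2*z - 2) + ∂/∂z (-y).
Each of these terms simplifies to sums of mixed partials that cancel in pairs. The result is 0 (by equality of mixed partials for smooth functions — Schwarz / Clairaut).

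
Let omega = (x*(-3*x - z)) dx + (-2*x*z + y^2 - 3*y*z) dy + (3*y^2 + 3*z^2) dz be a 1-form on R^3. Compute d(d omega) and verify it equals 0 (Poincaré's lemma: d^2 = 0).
d(d omega) = 0

Step 1: d omega = sum_{i<j} (∂f_j/∂x_i - ∂f_i/∂x_j) dx_i ∧ dx_j:
  coeff of dx ∧ dy: -2*z
  coeff of dx ∧ dz: x
  coeff of dy ∧ dz: 2*x + 9*y
Step 2: Apply d again to each 2-form coefficient. The only possible 3-form in R^3 is dx ∧ dy ∧ dz, with coefficient
  ∂(coeff of dy∧dz)/∂x - ∂(coeff of dx∧dz)/∂y + ∂(coeff of dx∧dy)/∂z
  = ∂/∂x (2*x + 9*y) - ∂/∂y (x) + ∂/∂z (-2*z).
Each of these terms simplifies to sums of mixed partials that cancel in pairs. The result is 0 (by equality of mixed partials for smooth functions — Schwarz / Clairaut).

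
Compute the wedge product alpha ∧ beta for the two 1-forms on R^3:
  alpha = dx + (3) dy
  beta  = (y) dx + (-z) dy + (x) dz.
alpha ∧ beta = (-3*y - z) dx ∧ dy + (x) dx ∧ dz + (3*x) dy ∧ dz

Distribute the wedge, using dx_i ∧ dx_j = -dx_j ∧ dx_i and dx_i ∧ dx_i = 0. For each pair (i, j) with i < j, the coefficient of dx_i ∧ dx_j in alpha ∧ beta is (alpha_i * beta_j - alpha_j * beta_i). Collecting: alpha ∧ beta = (-3*y - z) dx ∧ dy + (x) dx ∧ dz + (3*x) dy ∧ dz.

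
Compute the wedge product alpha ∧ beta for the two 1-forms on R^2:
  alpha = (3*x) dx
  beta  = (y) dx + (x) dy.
alpha ∧ beta = (3*x^2) dx ∧ dy

Distribute the wedge, using dx_i ∧ dx_j = -dx_j ∧ dx_i and dx_i ∧ dx_i = 0. For each pair (i, j) with i < j, the coefficient of dx_i ∧ dx_j in alpha ∧ beta is (alpha_i * beta_j - alpha_j * beta_i). Collecting: alpha ∧ beta = (3*x^2) dx ∧ dy.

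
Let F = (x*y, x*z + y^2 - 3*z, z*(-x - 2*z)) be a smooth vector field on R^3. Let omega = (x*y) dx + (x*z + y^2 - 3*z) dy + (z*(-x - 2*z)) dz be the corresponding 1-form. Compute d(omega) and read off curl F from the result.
d(omega) = (3 - x) dy ∧ dz + (z) dz ∧ dx + (-x + z) dx ∧ dy; curl F = (3 - x, z, -x + z)

d omega = sum_{i<j} (∂f_j/∂x_i - ∂f_i/∂x_j) dx_i ∧ dx_j. Under the identification (dy ∧ dz, dz ∧ dx, dx ∧ dy) ↔ (e_x, e_y, e_z), the coefficients are exactly the components of curl F. Compute:
  ∂R/∂y - ∂Q/∂z = (0) - (x - 3) = 3 - x
  ∂P/∂z - ∂R/∂x = (0) - (-z) = z
  ∂Q/∂x - ∂P/∂y = (z) - (x) = -x + z.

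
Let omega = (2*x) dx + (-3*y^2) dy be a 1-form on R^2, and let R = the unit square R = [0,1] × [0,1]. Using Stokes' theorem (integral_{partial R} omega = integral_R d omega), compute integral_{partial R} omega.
integral_(partial R) omega = 0

Stokes: integral_partial_R omega = integral_R d omega with d omega = (∂Q/∂x - ∂P/∂y) dx ∧ dy.
  ∂Q/∂x = 0
  ∂P/∂y = 0
  integrand = ∂Q/∂x - ∂P/∂y = 0.
Integrating over R: integral_0^1 integral_0^1 (0) dx dy = 0.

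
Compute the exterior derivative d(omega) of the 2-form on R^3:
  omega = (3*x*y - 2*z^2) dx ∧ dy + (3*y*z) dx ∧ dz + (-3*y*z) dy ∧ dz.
d(omega) = (-7*z) dx ∧ dy ∧ dz

For a 2-form omega = sum_{i<j} g_{ij} dx_i ∧ dx_j, the exterior derivative is
  d(omega) = sum_{i<j} d(g_{ij}) ∧ dx_i ∧ dx_j = sum_{i<j, k} (∂g_{ij}/∂x_k) dx_k ∧ dx_i ∧ dx_j.
Expand each term, using dx_k ∧ dx_i ∧ dx_j = sgn(permutation) dx_{(a)} ∧ dx_{(b)} ∧ dx_{(c)} with (a < b < c) sorted:
  d(3*x*y - 2*z^2) includes (∂/∂z)(3*x*y - 2*z^2) dz = (-4*z) dz, which multiplied by dx ∧ dy gives (-4*z) dx ∧ dy ∧ dz
  d(3*y*z) includes (∂/∂y)(3*y*z) dy = (3*z) dy, which multiplied by dx ∧ dz gives (-3*z) dx ∧ dy ∧ dz
Collecting like 3-forms: d(omega) = (-7*z) dx ∧ dy ∧ dz.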